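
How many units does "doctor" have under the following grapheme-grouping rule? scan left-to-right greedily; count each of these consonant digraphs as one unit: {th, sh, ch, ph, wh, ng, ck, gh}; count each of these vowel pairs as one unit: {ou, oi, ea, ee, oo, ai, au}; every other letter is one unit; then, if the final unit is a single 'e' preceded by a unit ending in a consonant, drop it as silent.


Word: "doctor" (6 letters)
Left-to-right scan:
  (1) 'd' (letter)
  (2) 'o' (letter)
  (3) 'c' (letter)
  (4) 't' (letter)
  (5) 'o' (letter)
  (6) 'r' (letter)
Units from scan: 6
Sound units = 6 units


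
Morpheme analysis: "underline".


Word: "underline"
Morphemes: under- / line
Each morpheme carries meaning
= 2 morphemes


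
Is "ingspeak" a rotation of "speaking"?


Word: "speaking", Candidate: "ingspeak"
Method: check if candidate is substring of word+word
"speakingspeaking" contains "ingspeak"? Yes
Is rotation = Yes


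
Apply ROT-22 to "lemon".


Word: "lemon"
Shift: 22
Each letter → (letter + shift) mod 26:
  'l' (11) + 22 = 7 → 'h'
  'e' (4) + 22 = 0 → 'a'
  'm' (12) + 22 = 8 → 'i'
  'o' (14) + 22 = 10 → 'k'
  'n' (13) + 22 = 9 → 'j'
Result = "haikj"


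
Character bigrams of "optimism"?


Word: "optimism" (length 8)
Number of bigrams = 8 - 2 + 1 = 7
  Position 0: "op"
  Position 1: "pt"
  Position 2: "ti"
  Position 3: "im"
  Position 4: "mi"
  Position 5: "is"
  Position 6: "sm"
Bigrams = "op", "pt", "ti", "im", "mi", "is", "sm"


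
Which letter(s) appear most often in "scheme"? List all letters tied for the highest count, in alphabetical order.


Word: "scheme"
Letter counts:
  'c': 1
  'e': 2
  'h': 1
  'm': 1
  's': 1
Maximum count = 2
Most frequent = 'e' (2 times each)


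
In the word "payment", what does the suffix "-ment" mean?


Suffix: -ment
Example: payment (pay + -ment)
Meaning = result of action


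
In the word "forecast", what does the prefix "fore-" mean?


Prefix: fore-
Example: forecast (fore- + cast)
Meaning = before


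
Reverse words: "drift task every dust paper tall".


Original: "drift task every dust paper tall"
Words (1..n): drift | task | every | dust | paper | tall
Reversed (n..1): tall | paper | dust | every | task | drift
Result = "tall paper dust every task drift"


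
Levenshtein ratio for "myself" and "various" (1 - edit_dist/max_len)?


Word 1: "myself" (length 6)
Word 2: "various" (length 7)
One optimal edit sequence:
  1. insert 'v'  (+1)
  2. substitute 'm' -> 'a'  (+1)
  3. substitute 'y' -> 'r'  (+1)
  4. substitute 's' -> 'i'  (+1)
  5. substitute 'e' -> 'o'  (+1)
  6. substitute 'l' -> 'u'  (+1)
  7. substitute 'f' -> 's'  (+1)
Edit distance = 7
Max length = max(6, 7) = 7
Similarity = 1 - 7/7
= 0.0000


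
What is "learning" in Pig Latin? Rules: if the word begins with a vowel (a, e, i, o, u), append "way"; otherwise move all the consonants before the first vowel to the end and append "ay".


Word: "learning"
Starts with consonant(s) → move to end, add 'ay'
Consonant cluster: "l"
Pig Latin = "earninglay"


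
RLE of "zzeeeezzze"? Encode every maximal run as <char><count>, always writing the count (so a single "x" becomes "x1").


String: "zzeeeezzze"
Scanning for consecutive runs:
  'z' x 2
  'e' x 4
  'z' x 3
  'e' x 1
RLE = "z2e4z3e1"


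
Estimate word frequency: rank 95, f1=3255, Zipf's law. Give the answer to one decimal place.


Zipf's law: f(r) = f(1) / r
f(1) = 3255
f(95) = 3255 / 95
= 34.3 occurrences


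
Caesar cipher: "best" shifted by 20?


Word: "best"
Shift: 20
Each letter → (letter + shift) mod 26:
  'b' (1) + 20 = 21 → 'v'
  'e' (4) + 20 = 24 → 'y'
  's' (18) + 20 = 12 → 'm'
  't' (19) + 20 = 13 → 'n'
Result = "vymn"


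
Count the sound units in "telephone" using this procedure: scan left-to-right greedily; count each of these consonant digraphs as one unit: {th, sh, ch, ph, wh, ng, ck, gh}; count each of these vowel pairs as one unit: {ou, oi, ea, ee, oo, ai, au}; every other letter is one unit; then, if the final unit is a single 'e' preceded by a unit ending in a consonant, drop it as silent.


Word: "telephone" (9 letters)
Left-to-right scan:
  1. 't' (letter)
  2. 'e' (letter)
  3. 'l' (letter)
  4. 'e' (letter)
  5. 'ph' (digraph)
  6. 'o' (letter)
  7. 'n' (letter)
  8. 'e' (letter)
Units from scan: 8
Final unit is 'e' after a consonant -> drop as silent (-1)
Sound units = 7 units


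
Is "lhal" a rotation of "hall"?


Word: "hall", Candidate: "lhal"
Method: check if candidate is substring of word+word
"hallhall" contains "lhal"? Yes
Is rotation = Yes


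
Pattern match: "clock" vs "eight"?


Pattern of "clock": [0, 1, 2, 0, 3]
Pattern of "eight": [0, 1, 2, 3, 4]
Patterns do not match
Same pattern = No


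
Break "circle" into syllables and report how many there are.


Word: "circle"
Syllable breakdown: cir · cle
Counting: 2 parts
= 2 syllables


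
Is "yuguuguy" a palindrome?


Word: "yuguuguy"
Reversed: "yuguuguy"
Forward == Backward? yuguuguy == yuguuguy
Palindrome = Yes


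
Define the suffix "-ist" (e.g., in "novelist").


Suffix: -ist
As in: novelist -> novel + -ist
Meaning = one who practices


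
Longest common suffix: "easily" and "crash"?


Word 1: "easily"
Word 2: "crash"
Comparing from end:
  Pos -1: 'y' != 'h' (stop)
LCS = "" (length 0)


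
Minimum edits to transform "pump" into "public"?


Word 1: "pump" (length 4)
Word 2: "public" (length 6)
One optimal edit sequence (insert/delete/substitute each cost 1):
  1. keep 'p'
  2. keep 'u'
  3. insert 'b'  (+1)
  4. insert 'l'  (+1)
  5. substitute 'm' -> 'i'  (+1)
  6. substitute 'p' -> 'c'  (+1)
Total edit operations: 4
Edit distance = 4


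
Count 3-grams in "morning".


Word: "morning" (length 7)
Number of 3-grams = length - 3 + 1 = 7 - 3 + 1
= 5


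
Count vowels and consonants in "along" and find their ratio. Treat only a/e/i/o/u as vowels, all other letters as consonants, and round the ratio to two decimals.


Word: "along"
Vowels (a,e,i,o,u): 2
Consonants: 3
Ratio = 2/3
= 0.67


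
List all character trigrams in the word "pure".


Word: "pure" (length 4)
Number of trigrams = 4 - 3 + 1 = 2
  Position 0: "pur"
  Position 1: "ure"
Trigrams = "pur", "ure"


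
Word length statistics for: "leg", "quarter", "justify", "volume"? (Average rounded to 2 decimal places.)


Lengths: "leg"=3, "quarter"=7, "justify"=7, "volume"=6
Sum = 23, Count = 4
Average = 23/4 = 5.75
= avg=5.75, min=3, max=7


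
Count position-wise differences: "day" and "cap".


Comparing character by character (same length = 3):
  Pos 0: 'd' vs 'c' !=
  Pos 1: 'a' vs 'a' =
  Pos 2: 'y' vs 'p' !=
Hamming distance = 2


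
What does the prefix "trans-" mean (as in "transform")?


Prefix: trans-
Example: transform = trans- + form
Meaning = across


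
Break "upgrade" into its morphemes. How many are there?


Word: "upgrade"
Morphemes: up- / grade
Each morpheme carries meaning
= 2 morphemes


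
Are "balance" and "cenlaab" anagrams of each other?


Word 1: "balance" → sorted: aabceln
Word 2: "cenlaab" → sorted: aabceln
Same letters? aabceln == aabceln
Anagram = Yes


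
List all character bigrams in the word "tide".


Word: "tide" (length 4)
Number of bigrams = 4 - 2 + 1 = 3
  Position 0: "ti"
  Position 1: "id"
  Position 2: "de"
Bigrams = "ti", "id", "de"


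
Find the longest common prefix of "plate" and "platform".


Word 1: "plate"
Word 2: "platform"
Comparing from start:
  Pos 0: 'p' == 'p'
  Pos 1: 'l' == 'l'
  Pos 2: 'a' == 'a'
  Pos 3: 't' == 't'
  Pos 4: 'e' != 'f' (stop)
LCP = "plat" (length 4)


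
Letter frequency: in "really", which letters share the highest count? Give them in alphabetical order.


Word: "really"
Letter counts:
  'a': 1
  'e': 1
  'l': 2
  'r': 1
  'y': 1
Maximum count = 2
Most frequent = 'l' (2 times each)


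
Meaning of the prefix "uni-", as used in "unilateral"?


Prefix: uni-
Example: unilateral (uni- + lateral)
Meaning = one


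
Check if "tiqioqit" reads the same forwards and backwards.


Word: "tiqioqit"
Reversed: "tiqoiqit"
Forward == Backward? tiqioqit != tiqoiqit
Palindrome = No


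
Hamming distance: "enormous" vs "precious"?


Comparing character by character (same length = 8):
  Pos 0: 'e' vs 'p' !=
  Pos 1: 'n' vs 'r' !=
  Pos 2: 'o' vs 'e' !=
  Pos 3: 'r' vs 'c' !=
  Pos 4: 'm' vs 'i' !=
  Pos 5: 'o' vs 'o' =
  Pos 6: 'u' vs 'u' =
  Pos 7: 's' vs 's' =
Hamming distance = 5


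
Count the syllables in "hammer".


Word: "hammer"
Syllable breakdown: ham · mer
Counting: 2 parts
= 2 syllables


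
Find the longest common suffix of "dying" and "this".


Word 1: "dying"
Word 2: "this"
Comparing from end:
  Pos -1: 'g' != 's' (stop)
LCS = "" (length 0)


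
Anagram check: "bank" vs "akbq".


Word 1: "bank" → sorted: abkn
Word 2: "akbq" → sorted: abkq
Same letters? abkn != abkq
Anagram = No


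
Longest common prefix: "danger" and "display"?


Word 1: "danger"
Word 2: "display"
Comparing from start:
  Pos 0: 'd' == 'd'
  Pos 1: 'a' != 'i' (stop)
LCP = "d" (length 1)


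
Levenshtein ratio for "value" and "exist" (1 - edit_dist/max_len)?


Word 1: "value" (length 5)
Word 2: "exist" (length 5)
One optimal edit sequence:
  1. substitute 'v' -> 'e'  (+1)
  2. substitute 'a' -> 'x'  (+1)
  3. substitute 'l' -> 'i'  (+1)
  4. substitute 'u' -> 's'  (+1)
  5. substitute 'e' -> 't'  (+1)
Edit distance = 5
Max length = max(5, 5) = 5
Similarity = 1 - 5/5
= 0.0000


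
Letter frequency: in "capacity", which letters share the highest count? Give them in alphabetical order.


Word: "capacity"
Letter counts:
  'a': 2
  'c': 2
  'i': 1
  'p': 1
  't': 1
  'y': 1
Maximum count = 2
Most frequent = 'a', 'c' (2 times each)


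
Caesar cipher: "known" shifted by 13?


Word: "known"
Shift: 13
Each letter → (letter + shift) mod 26:
  'k' (10) + 13 = 23 → 'x'
  'n' (13) + 13 = 0 → 'a'
  'o' (14) + 13 = 1 → 'b'
  'w' (22) + 13 = 9 → 'j'
  'n' (13) + 13 = 0 → 'a'
Result = "xabja"


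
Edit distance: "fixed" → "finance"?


Word 1: "fixed" (length 5)
Word 2: "finance" (length 7)
One optimal edit sequence (insert/delete/substitute each cost 1):
  1. keep 'f'
  2. keep 'i'
  3. insert 'n'  (+1)
  4. insert 'a'  (+1)
  5. substitute 'x' -> 'n'  (+1)
  6. substitute 'e' -> 'c'  (+1)
  7. substitute 'd' -> 'e'  (+1)
Total edit operations: 5
Edit distance = 5


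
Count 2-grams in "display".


Word: "display" (length 7)
Number of 2-grams = length - 2 + 1 = 7 - 2 + 1
= 6


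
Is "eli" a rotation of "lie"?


Word: "lie", Candidate: "eli"
Method: check if candidate is substring of word+word
"lielie" contains "eli"? Yes
Is rotation = Yes


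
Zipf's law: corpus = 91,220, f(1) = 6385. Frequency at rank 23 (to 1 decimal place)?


Zipf's law: f(r) = f(1) / r
f(1) = 6385
f(23) = 6385 / 23
= 277.6 occurrences


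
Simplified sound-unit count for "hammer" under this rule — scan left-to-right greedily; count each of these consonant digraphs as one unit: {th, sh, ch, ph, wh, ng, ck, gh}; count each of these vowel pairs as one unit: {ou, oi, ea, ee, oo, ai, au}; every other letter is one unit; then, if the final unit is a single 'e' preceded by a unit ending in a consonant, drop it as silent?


Word: "hammer" (6 letters)
Left-to-right scan:
  (1) 'h' (letter)
  (2) 'a' (letter)
  (3) 'm' (letter)
  (4) 'm' (letter)
  (5) 'e' (letter)
  (6) 'r' (letter)
Units from scan: 6
Sound units = 6 units


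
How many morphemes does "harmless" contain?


Word: "harmless"
Morphemes: harm + -less
Each morpheme carries meaning
= 2 morphemes


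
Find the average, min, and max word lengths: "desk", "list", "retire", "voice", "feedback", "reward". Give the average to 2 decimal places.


Lengths: "desk"=4, "list"=4, "retire"=6, "voice"=5, "feedback"=8, "reward"=6
Sum = 33, Count = 6
Average = 33/6 = 5.50
= avg=5.50, min=4, max=8


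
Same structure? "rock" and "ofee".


Pattern of "rock": [0, 1, 2, 3]
Pattern of "ofee": [0, 1, 2, 2]
Patterns do not match
Same pattern = No


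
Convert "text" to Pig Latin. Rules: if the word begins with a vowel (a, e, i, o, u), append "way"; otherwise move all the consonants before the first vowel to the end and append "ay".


Word: "text"
Starts with consonant(s) → move to end, add 'ay'
Consonant cluster: "t"
Pig Latin = "exttay"


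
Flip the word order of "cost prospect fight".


Original: "cost prospect fight"
Words (1..n): cost | prospect | fight
Reversed (n..1): fight | prospect | cost
Result = "fight prospect cost"


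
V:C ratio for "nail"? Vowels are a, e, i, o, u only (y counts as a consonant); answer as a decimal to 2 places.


Word: "nail"
Vowels (a,e,i,o,u): 2
Consonants: 2
Ratio = 2/2
= 1.00


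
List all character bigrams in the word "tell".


Word: "tell" (length 4)
Number of bigrams = 4 - 2 + 1 = 3
  Position 0: "te"
  Position 1: "el"
  Position 2: "ll"
Bigrams = "te", "el", "ll"


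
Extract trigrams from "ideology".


Word: "ideology" (length 8)
Number of trigrams = 8 - 3 + 1 = 6
  Position 0: "ide"
  Position 1: "deo"
  Position 2: "eol"
  Position 3: "olo"
  Position 4: "log"
  Position 5: "ogy"
Trigrams = "ide", "deo", "eol", "olo", "log", "ogy"


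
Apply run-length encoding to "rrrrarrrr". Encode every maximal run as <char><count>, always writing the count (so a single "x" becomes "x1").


String: "rrrrarrrr"
Scanning for consecutive runs:
  'r' x 4
  'a' x 1
  'r' x 4
RLE = "r4a1r4"


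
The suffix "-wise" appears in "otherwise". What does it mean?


Suffix: -wise
Example: otherwise = other + -wise
Meaning = in the manner of


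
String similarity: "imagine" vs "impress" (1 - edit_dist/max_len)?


Word 1: "imagine" (length 7)
Word 2: "impress" (length 7)
One optimal edit sequence:
  1. keep 'i'
  2. keep 'm'
  3. substitute 'a' -> 'p'  (+1)
  4. substitute 'g' -> 'r'  (+1)
  5. substitute 'i' -> 'e'  (+1)
  6. substitute 'n' -> 's'  (+1)
  7. substitute 'e' -> 's'  (+1)
Edit distance = 5
Max length = max(7, 7) = 7
Similarity = 1 - 5/7
= 0.2857


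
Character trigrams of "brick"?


Word: "brick" (length 5)
Number of trigrams = 5 - 3 + 1 = 3
  Position 0: "bri"
  Position 1: "ric"
  Position 2: "ick"
Trigrams = "bri", "ric", "ick"


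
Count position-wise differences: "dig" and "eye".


Comparing character by character (same length = 3):
  Pos 0: 'd' vs 'e' !=
  Pos 1: 'i' vs 'y' !=
  Pos 2: 'g' vs 'e' !=
Hamming distance = 3


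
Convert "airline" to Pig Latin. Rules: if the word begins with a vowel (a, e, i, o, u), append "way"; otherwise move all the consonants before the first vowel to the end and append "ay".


Word: "airline"
Starts with vowel → add 'way'
Pig Latin = "airlineway"


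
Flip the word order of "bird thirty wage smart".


Original: "bird thirty wage smart"
Words (1..n): bird | thirty | wage | smart
Reversed (n..1): smart | wage | thirty | bird
Result = "smart wage thirty bird"


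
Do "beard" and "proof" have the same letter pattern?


Pattern of "beard": [0, 1, 2, 3, 4]
Pattern of "proof": [0, 1, 2, 2, 3]
Patterns do not match
Same pattern = No


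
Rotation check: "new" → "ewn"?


Word: "new", Candidate: "ewn"
Method: check if candidate is substring of word+word
"newnew" contains "ewn"? Yes
Is rotation = Yes


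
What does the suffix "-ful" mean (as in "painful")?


Suffix: -ful
As in: painful -> pain + -ful
Meaning = full of


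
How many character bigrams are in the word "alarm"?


Word: "alarm" (length 5)
Number of 2-grams = length - 2 + 1 = 5 - 2 + 1
= 4


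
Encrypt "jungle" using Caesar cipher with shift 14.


Word: "jungle"
Shift: 14
Each letter → (letter + shift) mod 26:
  'j' (9) + 14 = 23 → 'x'
  'u' (20) + 14 = 8 → 'i'
  'n' (13) + 14 = 1 → 'b'
  'g' (6) + 14 = 20 → 'u'
  'l' (11) + 14 = 25 → 'z'
  'e' (4) + 14 = 18 → 's'
Result = "xibuzs"


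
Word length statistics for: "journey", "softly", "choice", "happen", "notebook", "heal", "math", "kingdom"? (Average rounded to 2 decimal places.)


Lengths: "journey"=7, "softly"=6, "choice"=6, "happen"=6, "notebook"=8, "heal"=4, "math"=4, "kingdom"=7
Sum = 48, Count = 8
Average = 48/8 = 6.00
= avg=6.00, min=4, max=8


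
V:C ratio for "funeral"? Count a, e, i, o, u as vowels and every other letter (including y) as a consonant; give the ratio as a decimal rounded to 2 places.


Word: "funeral"
Vowels (a,e,i,o,u): 3
Consonants: 4
Ratio = 3/4
= 0.75


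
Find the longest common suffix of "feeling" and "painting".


Word 1: "feeling"
Word 2: "painting"
Comparing from end:
  Pos -1: 'g' == 'g'
  Pos -2: 'n' == 'n'
  Pos -3: 'i' == 'i'
  Pos -4: 'l' != 't' (stop)
LCS = "ing" (length 3)


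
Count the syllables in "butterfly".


Word: "butterfly"
Syllable breakdown: but · ter · fly
Counting: 3 parts
= 3 syllables


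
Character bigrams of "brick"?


Word: "brick" (length 5)
Number of bigrams = 5 - 2 + 1 = 4
  Position 0: "br"
  Position 1: "ri"
  Position 2: "ic"
  Position 3: "ck"
Bigrams = "br", "ri", "ic", "ck"


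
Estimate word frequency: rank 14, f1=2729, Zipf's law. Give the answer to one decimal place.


Zipf's law: f(r) = f(1) / r
f(1) = 2729
f(14) = 2729 / 14
= 194.9 occurrences


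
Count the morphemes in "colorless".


Word: "colorless"
Morphemes: color + -less
Each morpheme carries meaning
= 2 morphemes


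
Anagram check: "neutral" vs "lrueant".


Word 1: "neutral" → sorted: aelnrtu
Word 2: "lrueant" → sorted: aelnrtu
Same letters? aelnrtu == aelnrtu
Anagram = Yes


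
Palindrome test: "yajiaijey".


Word: "yajiaijey"
Reversed: "yejiaijay"
Forward == Backward? yajiaijey != yejiaijay
Palindrome = No


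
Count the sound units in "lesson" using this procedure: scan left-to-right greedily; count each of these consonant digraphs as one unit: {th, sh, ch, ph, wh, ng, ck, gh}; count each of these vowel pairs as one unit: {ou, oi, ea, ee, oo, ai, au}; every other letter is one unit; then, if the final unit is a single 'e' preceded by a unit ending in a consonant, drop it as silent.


Word: "lesson" (6 letters)
Left-to-right scan:
  [1] 'l' (letter)
  [2] 'e' (letter)
  [3] 's' (letter)
  [4] 's' (letter)
  [5] 'o' (letter)
  [6] 'n' (letter)
Units from scan: 6
Sound units = 6 units


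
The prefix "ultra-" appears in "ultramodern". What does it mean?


Prefix: ultra-
Example: ultramodern = ultra- + modern
Meaning = beyond


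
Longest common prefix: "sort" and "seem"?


Word 1: "sort"
Word 2: "seem"
Comparing from start:
  Pos 0: 's' == 's'
  Pos 1: 'o' != 'e' (stop)
LCP = "s" (length 1)


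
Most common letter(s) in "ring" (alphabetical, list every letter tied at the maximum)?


Word: "ring"
Letter counts:
  'g': 1
  'i': 1
  'n': 1
  'r': 1
Maximum count = 1
Most frequent = 'g', 'i', 'n', 'r' (1 time each)


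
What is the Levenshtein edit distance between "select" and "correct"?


Word 1: "select" (length 6)
Word 2: "correct" (length 7)
One optimal edit sequence (insert/delete/substitute each cost 1):
  1. insert 'c'  (+1)
  2. substitute 's' -> 'o'  (+1)
  3. substitute 'e' -> 'r'  (+1)
  4. substitute 'l' -> 'r'  (+1)
  5. keep 'e'
  6. keep 'c'
  7. keep 't'
Total edit operations: 4
Edit distance = 4


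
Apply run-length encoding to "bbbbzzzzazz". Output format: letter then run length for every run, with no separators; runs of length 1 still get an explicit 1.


String: "bbbbzzzzazz"
Scanning for consecutive runs:
  'b' x 4
  'z' x 4
  'a' x 1
  'z' x 2
RLE = "b4z4a1z2"


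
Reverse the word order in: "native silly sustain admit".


Original: "native silly sustain admit"
Words (1..n): native | silly | sustain | admit
Reversed (n..1): admit | sustain | silly | native
Result = "admit sustain silly native"


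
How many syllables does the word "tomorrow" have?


Word: "tomorrow"
Syllable breakdown: to · mor · row
Counting: 3 parts
= 3 syllables


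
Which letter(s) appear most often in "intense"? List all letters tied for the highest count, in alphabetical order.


Word: "intense"
Letter counts:
  'e': 2
  'i': 1
  'n': 2
  's': 1
  't': 1
Maximum count = 2
Most frequent = 'e', 'n' (2 times each)


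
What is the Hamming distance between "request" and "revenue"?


Comparing character by character (same length = 7):
  Pos 0: 'r' vs 'r' =
  Pos 1: 'e' vs 'e' =
  Pos 2: 'q' vs 'v' !=
  Pos 3: 'u' vs 'e' !=
  Pos 4: 'e' vs 'n' !=
  Pos 5: 's' vs 'u' !=
  Pos 6: 't' vs 'e' !=
Hamming distance = 5


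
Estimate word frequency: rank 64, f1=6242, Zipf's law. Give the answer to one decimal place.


Zipf's law: f(r) = f(1) / r
f(1) = 6242
f(64) = 6242 / 64
= 97.5 occurrences


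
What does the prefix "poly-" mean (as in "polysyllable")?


Prefix: poly-
Example: polysyllable = poly- + syllable
Meaning = many


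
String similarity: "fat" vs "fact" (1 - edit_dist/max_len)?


Word 1: "fat" (length 3)
Word 2: "fact" (length 4)
One optimal edit sequence:
  1. keep 'f'
  2. keep 'a'
  3. insert 'c'  (+1)
  4. keep 't'
Edit distance = 1
Max length = max(3, 4) = 4
Similarity = 1 - 1/4
= 0.7500


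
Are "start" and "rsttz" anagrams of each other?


Word 1: "start" → sorted: arstt
Word 2: "rsttz" → sorted: rsttz
Same letters? arstt != rsttz
Anagram = No


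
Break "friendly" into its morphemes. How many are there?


Word: "friendly"
Morphemes: friend / -ly
Each morpheme carries meaning
= 2 morphemes


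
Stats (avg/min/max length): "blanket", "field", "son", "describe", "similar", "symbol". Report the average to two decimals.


Lengths: "blanket"=7, "field"=5, "son"=3, "describe"=8, "similar"=7, "symbol"=6
Sum = 36, Count = 6
Average = 36/6 = 6.00
= avg=6.00, min=3, max=8


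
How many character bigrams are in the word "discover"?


Word: "discover" (length 8)
Number of 2-grams = length - 2 + 1 = 8 - 2 + 1
= 7


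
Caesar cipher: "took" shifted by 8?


Word: "took"
Shift: 8
Each letter → (letter + shift) mod 26:
  't' (19) + 8 = 1 → 'b'
  'o' (14) + 8 = 22 → 'w'
  'o' (14) + 8 = 22 → 'w'
  'k' (10) + 8 = 18 → 's'
Result = "bwws"


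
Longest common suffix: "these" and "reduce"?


Word 1: "these"
Word 2: "reduce"
Comparing from end:
  Pos -1: 'e' == 'e'
  Pos -2: 's' != 'c' (stop)
LCS = "e" (length 1)


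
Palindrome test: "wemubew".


Word: "wemubew"
Reversed: "webumew"
Forward == Backward? wemubew != webumew
Palindrome = No


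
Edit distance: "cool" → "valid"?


Word 1: "cool" (length 4)
Word 2: "valid" (length 5)
One optimal edit sequence (insert/delete/substitute each cost 1):
  1. insert 'v'  (+1)
  2. substitute 'c' -> 'a'  (+1)
  3. substitute 'o' -> 'l'  (+1)
  4. substitute 'o' -> 'i'  (+1)
  5. substitute 'l' -> 'd'  (+1)
Total edit operations: 5
Edit distance = 5


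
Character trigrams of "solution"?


Word: "solution" (length 8)
Number of trigrams = 8 - 3 + 1 = 6
  Position 0: "sol"
  Position 1: "olu"
  Position 2: "lut"
  Position 3: "uti"
  Position 4: "tio"
  Position 5: "ion"
Trigrams = "sol", "olu", "lut", "uti", "tio", "ion"


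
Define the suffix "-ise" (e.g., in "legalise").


Suffix: -ise
Example: legalise = legal + -ise
Meaning = to make


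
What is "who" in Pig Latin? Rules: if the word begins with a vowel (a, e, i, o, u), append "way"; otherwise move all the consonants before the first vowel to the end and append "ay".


Word: "who"
Starts with consonant(s) → move to end, add 'ay'
Consonant cluster: "wh"
Pig Latin = "owhay"


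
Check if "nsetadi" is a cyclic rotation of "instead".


Word: "instead", Candidate: "nsetadi"
Method: check if candidate is substring of word+word
"insteadinstead" contains "nsetadi"? No
Is rotation = No


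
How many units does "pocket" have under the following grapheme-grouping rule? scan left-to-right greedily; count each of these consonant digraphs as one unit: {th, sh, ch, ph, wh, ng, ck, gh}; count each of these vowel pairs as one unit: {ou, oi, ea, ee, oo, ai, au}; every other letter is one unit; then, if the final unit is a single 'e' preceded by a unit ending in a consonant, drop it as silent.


Word: "pocket" (6 letters)
Left-to-right scan:
  1. 'p' (letter)
  2. 'o' (letter)
  3. 'ck' (digraph)
  4. 'e' (letter)
  5. 't' (letter)
Units from scan: 5
Sound units = 5 units


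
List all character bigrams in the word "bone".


Word: "bone" (length 4)
Number of bigrams = 4 - 2 + 1 = 3
  Position 0: "bo"
  Position 1: "on"
  Position 2: "ne"
Bigrams = "bo", "on", "ne"


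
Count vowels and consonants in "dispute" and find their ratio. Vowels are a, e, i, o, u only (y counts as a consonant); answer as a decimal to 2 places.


Word: "dispute"
Vowels (a,e,i,o,u): 3
Consonants: 4
Ratio = 3/4
= 0.75


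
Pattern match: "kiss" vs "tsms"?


Pattern of "kiss": [0, 1, 2, 2]
Pattern of "tsms": [0, 1, 2, 1]
Patterns do not match
Same pattern = No


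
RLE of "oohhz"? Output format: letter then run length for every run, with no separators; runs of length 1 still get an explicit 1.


String: "oohhz"
Scanning for consecutive runs:
  'o' x 2
  'h' x 2
  'z' x 1
RLE = "o2h2z1"


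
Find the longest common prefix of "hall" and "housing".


Word 1: "hall"
Word 2: "housing"
Comparing from start:
  Pos 0: 'h' == 'h'
  Pos 1: 'a' != 'o' (stop)
LCP = "h" (length 1)


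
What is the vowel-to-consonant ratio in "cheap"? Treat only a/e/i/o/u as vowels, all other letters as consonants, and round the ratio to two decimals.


Word: "cheap"
Vowels (a,e,i,o,u): 2
Consonants: 3
Ratio = 2/3
= 0.67


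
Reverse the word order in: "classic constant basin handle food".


Original: "classic constant basin handle food"
Words (1..n): classic | constant | basin | handle | food
Reversed (n..1): food | handle | basin | constant | classic
Result = "food handle basin constant classic"


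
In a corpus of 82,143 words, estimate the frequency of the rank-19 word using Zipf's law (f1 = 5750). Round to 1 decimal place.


Zipf's law: f(r) = f(1) / r
f(1) = 5750
f(19) = 5750 / 19
= 302.6 occurrences


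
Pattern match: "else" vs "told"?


Pattern of "else": [0, 1, 2, 0]
Pattern of "told": [0, 1, 2, 3]
Patterns do not match
Same pattern = No


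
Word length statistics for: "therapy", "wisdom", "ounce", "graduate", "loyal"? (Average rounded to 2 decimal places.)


Lengths: "therapy"=7, "wisdom"=6, "ounce"=5, "graduate"=8, "loyal"=5
Sum = 31, Count = 5
Average = 31/5 = 6.20
= avg=6.20, min=5, max=8


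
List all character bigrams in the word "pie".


Word: "pie" (length 3)
Number of bigrams = 3 - 2 + 1 = 2
  Position 0: "pi"
  Position 1: "ie"
Bigrams = "pi", "ie"


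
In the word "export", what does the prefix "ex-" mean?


Prefix: ex-
Example: export = ex- + port
Meaning = out / former


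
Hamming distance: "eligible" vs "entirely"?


Comparing character by character (same length = 8):
  Pos 0: 'e' vs 'e' =
  Pos 1: 'l' vs 'n' !=
  Pos 2: 'i' vs 't' !=
  Pos 3: 'g' vs 'i' !=
  Pos 4: 'i' vs 'r' !=
  Pos 5: 'b' vs 'e' !=
  Pos 6: 'l' vs 'l' =
  Pos 7: 'e' vs 'y' !=
Hamming distance = 6


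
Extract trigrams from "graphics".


Word: "graphics" (length 8)
Number of trigrams = 8 - 3 + 1 = 6
  Position 0: "gra"
  Position 1: "rap"
  Position 2: "aph"
  Position 3: "phi"
  Position 4: "hic"
  Position 5: "ics"
Trigrams = "gra", "rap", "aph", "phi", "hic", "ics"


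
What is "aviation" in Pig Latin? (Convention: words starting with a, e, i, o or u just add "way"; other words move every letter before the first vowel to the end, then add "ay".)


Word: "aviation"
Starts with vowel → add 'way'
Pig Latin = "aviationway"


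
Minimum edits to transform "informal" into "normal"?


Word 1: "informal" (length 8)
Word 2: "normal" (length 6)
One optimal edit sequence (insert/delete/substitute each cost 1):
  1. delete 'i'  (+1)
  2. keep 'n'
  3. delete 'f'  (+1)
  4. keep 'o'
  5. keep 'r'
  6. keep 'm'
  7. keep 'a'
  8. keep 'l'
Total edit operations: 2
Edit distance = 2


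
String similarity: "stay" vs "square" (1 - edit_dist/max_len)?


Word 1: "stay" (length 4)
Word 2: "square" (length 6)
One optimal edit sequence:
  1. keep 's'
  2. insert 'q'  (+1)
  3. substitute 't' -> 'u'  (+1)
  4. keep 'a'
  5. insert 'r'  (+1)
  6. substitute 'y' -> 'e'  (+1)
Edit distance = 4
Max length = max(4, 6) = 6
Similarity = 1 - 4/6
= 0.3333


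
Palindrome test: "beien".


Word: "beien"
Reversed: "neieb"
Forward == Backward? beien != neieb
Palindrome = No


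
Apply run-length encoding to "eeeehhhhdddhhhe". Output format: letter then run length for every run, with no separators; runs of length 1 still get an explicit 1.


String: "eeeehhhhdddhhhe"
Scanning for consecutive runs:
  'e' x 4
  'h' x 4
  'd' x 3
  'h' x 3
  'e' x 1
RLE = "e4h4d3h3e1"


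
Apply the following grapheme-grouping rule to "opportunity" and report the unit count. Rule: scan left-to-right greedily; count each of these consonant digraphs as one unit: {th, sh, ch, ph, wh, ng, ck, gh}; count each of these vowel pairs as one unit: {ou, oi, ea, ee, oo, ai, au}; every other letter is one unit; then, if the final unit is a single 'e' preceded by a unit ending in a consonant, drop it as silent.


Word: "opportunity" (11 letters)
Left-to-right scan:
  (1) 'o' (letter)
  (2) 'p' (letter)
  (3) 'p' (letter)
  (4) 'o' (letter)
  (5) 'r' (letter)
  (6) 't' (letter)
  (7) 'u' (letter)
  (8) 'n' (letter)
  (9) 'i' (letter)
  (10) 't' (letter)
  (11) 'y' (letter)
Units from scan: 11
Sound units = 11 units


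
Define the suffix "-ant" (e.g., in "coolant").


Suffix: -ant
As in: coolant -> cool + -ant
Meaning = one who / that which


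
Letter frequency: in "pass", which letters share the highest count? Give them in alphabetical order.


Word: "pass"
Letter counts:
  'a': 1
  'p': 1
  's': 2
Maximum count = 2
Most frequent = 's' (2 times each)


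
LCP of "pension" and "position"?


Word 1: "pension"
Word 2: "position"
Comparing from start:
  Pos 0: 'p' == 'p'
  Pos 1: 'e' != 'o' (stop)
LCP = "p" (length 1)


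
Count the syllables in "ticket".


Word: "ticket"
Syllable breakdown: tick · et
Counting: 2 parts
= 2 syllables


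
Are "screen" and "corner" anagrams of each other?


Word 1: "screen" → sorted: ceenrs
Word 2: "corner" → sorted: cenorr
Same letters? ceenrs != cenorr
Anagram = No


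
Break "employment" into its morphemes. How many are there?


Word: "employment"
Morphemes: employ / -ment
Each morpheme carries meaning
= 2 morphemes


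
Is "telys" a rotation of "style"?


Word: "style", Candidate: "telys"
Method: check if candidate is substring of word+word
"stylestyle" contains "telys"? No
Is rotation = No


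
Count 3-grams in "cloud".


Word: "cloud" (length 5)
Number of 3-grams = length - 3 + 1 = 5 - 3 + 1
= 3


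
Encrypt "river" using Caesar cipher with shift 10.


Word: "river"
Shift: 10
Each letter → (letter + shift) mod 26:
  'r' (17) + 10 = 1 → 'b'
  'i' (8) + 10 = 18 → 's'
  'v' (21) + 10 = 5 → 'f'
  'e' (4) + 10 = 14 → 'o'
  'r' (17) + 10 = 1 → 'b'
Result = "bsfob"


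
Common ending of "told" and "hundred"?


Word 1: "told"
Word 2: "hundred"
Comparing from end:
  Pos -1: 'd' == 'd'
  Pos -2: 'l' != 'e' (stop)
LCS = "d" (length 1)


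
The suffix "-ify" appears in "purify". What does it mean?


Suffix: -ify
Example: purify (pure + -ify, with a spelling change)
Meaning = to make


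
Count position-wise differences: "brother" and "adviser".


Comparing character by character (same length = 7):
  Pos 0: 'b' vs 'a' !=
  Pos 1: 'r' vs 'd' !=
  Pos 2: 'o' vs 'v' !=
  Pos 3: 't' vs 'i' !=
  Pos 4: 'h' vs 's' !=
  Pos 5: 'e' vs 'e' =
  Pos 6: 'r' vs 'r' =
Hamming distance = 5


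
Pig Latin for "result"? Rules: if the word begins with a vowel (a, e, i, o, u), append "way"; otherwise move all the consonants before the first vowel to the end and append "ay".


Word: "result"
Starts with consonant(s) → move to end, add 'ay'
Consonant cluster: "r"
Pig Latin = "esultray"


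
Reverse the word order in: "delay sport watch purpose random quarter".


Original: "delay sport watch purpose random quarter"
Words (1..n): delay | sport | watch | purpose | random | quarter
Reversed (n..1): quarter | random | purpose | watch | sport | delay
Result = "quarter random purpose watch sport delay"


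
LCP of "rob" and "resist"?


Word 1: "rob"
Word 2: "resist"
Comparing from start:
  Pos 0: 'r' == 'r'
  Pos 1: 'o' != 'e' (stop)
LCP = "r" (length 1)


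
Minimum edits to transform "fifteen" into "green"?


Word 1: "fifteen" (length 7)
Word 2: "green" (length 5)
One optimal edit sequence (insert/delete/substitute each cost 1):
  1. delete 'f'  (+1)
  2. delete 'i'  (+1)
  3. substitute 'f' -> 'g'  (+1)
  4. substitute 't' -> 'r'  (+1)
  5. keep 'e'
  6. keep 'e'
  7. keep 'n'
Total edit operations: 4
Edit distance = 4


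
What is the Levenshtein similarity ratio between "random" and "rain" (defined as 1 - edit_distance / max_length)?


Word 1: "random" (length 6)
Word 2: "rain" (length 4)
One optimal edit sequence:
  1. keep 'r'
  2. keep 'a'
  3. delete 'n'  (+1)
  4. delete 'd'  (+1)
  5. substitute 'o' -> 'i'  (+1)
  6. substitute 'm' -> 'n'  (+1)
Edit distance = 4
Max length = max(6, 4) = 6
Similarity = 1 - 4/6
= 0.3333


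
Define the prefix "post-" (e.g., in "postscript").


Prefix: post-
As in: postscript -> post- + script
Meaning = after


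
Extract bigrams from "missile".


Word: "missile" (length 7)
Number of bigrams = 7 - 2 + 1 = 6
  Position 0: "mi"
  Position 1: "is"
  Position 2: "ss"
  Position 3: "si"
  Position 4: "il"
  Position 5: "le"
Bigrams = "mi", "is", "ss", "si", "il", "le"


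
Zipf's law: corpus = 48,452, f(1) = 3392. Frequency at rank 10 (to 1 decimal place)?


Zipf's law: f(r) = f(1) / r
f(1) = 3392
f(10) = 3392 / 10
= 339.2 occurrences


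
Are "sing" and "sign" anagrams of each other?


Word 1: "sing" → sorted: gins
Word 2: "sign" → sorted: gins
Same letters? gins == gins
Anagram = Yes


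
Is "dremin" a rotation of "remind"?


Word: "remind", Candidate: "dremin"
Method: check if candidate is substring of word+word
"remindremind" contains "dremin"? Yes
Is rotation = Yes


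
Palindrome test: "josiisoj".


Word: "josiisoj"
Reversed: "josiisoj"
Forward == Backward? josiisoj == josiisoj
Palindrome = Yes


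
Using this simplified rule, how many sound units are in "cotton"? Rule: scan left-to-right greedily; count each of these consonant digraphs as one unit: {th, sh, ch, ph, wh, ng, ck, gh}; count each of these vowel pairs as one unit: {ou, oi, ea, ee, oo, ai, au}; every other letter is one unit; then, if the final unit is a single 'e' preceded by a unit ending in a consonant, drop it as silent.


Word: "cotton" (6 letters)
Left-to-right scan:
  (1) 'c' (letter)
  (2) 'o' (letter)
  (3) 't' (letter)
  (4) 't' (letter)
  (5) 'o' (letter)
  (6) 'n' (letter)
Units from scan: 6
Sound units = 6 units


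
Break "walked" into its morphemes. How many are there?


Word: "walked"
Morphemes: walk + -ed
Each morpheme carries meaning
= 2 morphemes


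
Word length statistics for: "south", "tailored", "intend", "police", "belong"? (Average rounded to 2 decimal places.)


Lengths: "south"=5, "tailored"=8, "intend"=6, "police"=6, "belong"=6
Sum = 31, Count = 5
Average = 31/5 = 6.20
= avg=6.20, min=5, max=8


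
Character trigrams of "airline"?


Word: "airline" (length 7)
Number of trigrams = 7 - 3 + 1 = 5
  Position 0: "air"
  Position 1: "irl"
  Position 2: "rli"
  Position 3: "lin"
  Position 4: "ine"
Trigrams = "air", "irl", "rli", "lin", "ine"


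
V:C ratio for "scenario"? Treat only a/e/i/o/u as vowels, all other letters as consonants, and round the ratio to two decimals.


Word: "scenario"
Vowels (a,e,i,o,u): 4
Consonants: 4
Ratio = 4/4
= 1.00


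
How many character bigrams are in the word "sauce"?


Word: "sauce" (length 5)
Number of 2-grams = length - 2 + 1 = 5 - 2 + 1
= 4


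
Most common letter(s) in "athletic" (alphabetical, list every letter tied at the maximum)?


Word: "athletic"
Letter counts:
  'a': 1
  'c': 1
  'e': 1
  'h': 1
  'i': 1
  'l': 1
  't': 2
Maximum count = 2
Most frequent = 't' (2 times each)


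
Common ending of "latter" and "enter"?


Word 1: "latter"
Word 2: "enter"
Comparing from end:
  Pos -1: 'r' == 'r'
  Pos -2: 'e' == 'e'
  Pos -3: 't' == 't'
  Pos -4: 't' != 'n' (stop)
LCS = "ter" (length 3)


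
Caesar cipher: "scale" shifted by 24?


Word: "scale"
Shift: 24
Each letter → (letter + shift) mod 26:
  's' (18) + 24 = 16 → 'q'
  'c' (2) + 24 = 0 → 'a'
  'a' (0) + 24 = 24 → 'y'
  'l' (11) + 24 = 9 → 'j'
  'e' (4) + 24 = 2 → 'c'
Result = "qayjc"


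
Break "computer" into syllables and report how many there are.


Word: "computer"
Syllable breakdown: com · pu · ter
Counting: 3 parts
= 3 syllables


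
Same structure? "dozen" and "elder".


Pattern of "dozen": [0, 1, 2, 3, 4]
Pattern of "elder": [0, 1, 2, 0, 3]
Patterns do not match
Same pattern = No


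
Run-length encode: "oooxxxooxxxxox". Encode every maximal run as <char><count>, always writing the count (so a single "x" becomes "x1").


String: "oooxxxooxxxxox"
Scanning for consecutive runs:
  'o' x 3
  'x' x 3
  'o' x 2
  'x' x 4
  'o' x 1
  'x' x 1
RLE = "o3x3o2x4o1x1"


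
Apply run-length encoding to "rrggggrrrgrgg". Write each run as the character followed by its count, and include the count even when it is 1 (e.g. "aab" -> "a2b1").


String: "rrggggrrrgrgg"
Scanning for consecutive runs:
  'r' x 2
  'g' x 4
  'r' x 3
  'g' x 1
  'r' x 1
  'g' x 2
RLE = "r2g4r3g1r1g2"


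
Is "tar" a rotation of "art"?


Word: "art", Candidate: "tar"
Method: check if candidate is substring of word+word
"artart" contains "tar"? Yes
Is rotation = Yes


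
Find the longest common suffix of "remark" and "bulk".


Word 1: "remark"
Word 2: "bulk"
Comparing from end:
  Pos -1: 'k' == 'k'
  Pos -2: 'r' != 'l' (stop)
LCS = "k" (length 1)


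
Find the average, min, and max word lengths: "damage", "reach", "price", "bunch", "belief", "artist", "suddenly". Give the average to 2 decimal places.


Lengths: "damage"=6, "reach"=5, "price"=5, "bunch"=5, "belief"=6, "artist"=6, "suddenly"=8
Sum = 41, Count = 7
Average = 41/7 = 5.86
= avg=5.86, min=5, max=8


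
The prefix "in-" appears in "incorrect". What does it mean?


Prefix: in-
Example: incorrect (in- + correct)
Meaning = not / into


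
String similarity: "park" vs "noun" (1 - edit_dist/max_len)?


Word 1: "park" (length 4)
Word 2: "noun" (length 4)
One optimal edit sequence:
  1. substitute 'p' -> 'n'  (+1)
  2. substitute 'a' -> 'o'  (+1)
  3. substitute 'r' -> 'u'  (+1)
  4. substitute 'k' -> 'n'  (+1)
Edit distance = 4
Max length = max(4, 4) = 4
Similarity = 1 - 4/4
= 0.0000


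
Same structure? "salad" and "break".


Pattern of "salad": [0, 1, 2, 1, 3]
Pattern of "break": [0, 1, 2, 3, 4]
Patterns do not match
Same pattern = No


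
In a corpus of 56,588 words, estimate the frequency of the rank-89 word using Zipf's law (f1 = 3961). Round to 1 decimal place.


Zipf's law: f(r) = f(1) / r
f(1) = 3961
f(89) = 3961 / 89
= 44.5 occurrences


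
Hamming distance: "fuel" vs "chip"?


Comparing character by character (same length = 4):
  Pos 0: 'f' vs 'c' !=
  Pos 1: 'u' vs 'h' !=
  Pos 2: 'e' vs 'i' !=
  Pos 3: 'l' vs 'p' !=
Hamming distance = 4


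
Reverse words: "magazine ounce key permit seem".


Original: "magazine ounce key permit seem"
Words (1..n): magazine | ounce | key | permit | seem
Reversed (n..1): seem | permit | key | ounce | magazine
Result = "seem permit key ounce magazine"
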